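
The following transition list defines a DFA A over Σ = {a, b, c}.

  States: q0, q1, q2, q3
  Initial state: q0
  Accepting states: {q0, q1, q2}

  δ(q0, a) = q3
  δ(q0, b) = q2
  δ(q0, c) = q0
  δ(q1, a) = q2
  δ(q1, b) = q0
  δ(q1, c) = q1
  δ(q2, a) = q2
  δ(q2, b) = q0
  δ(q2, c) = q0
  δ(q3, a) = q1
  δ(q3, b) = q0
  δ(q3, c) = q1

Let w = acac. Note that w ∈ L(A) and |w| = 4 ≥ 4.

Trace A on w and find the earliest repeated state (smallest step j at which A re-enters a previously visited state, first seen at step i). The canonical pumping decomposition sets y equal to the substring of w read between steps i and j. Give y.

acac

State sequence: q0 -a-> q3 -c-> q1 -a-> q2 -c-> q0
First repeat at step 4: q0 was already visited.

So i = 0, j = 4, giving x = w[0:0] = ε, y = w[0:4] = acac, z = w[4:4] = ε.
Check: |xy| = 4 ≤ 4 and |y| = 4 ≥ 1. Reading y takes A from q0 back to q0, so every xyⁱz is accepted.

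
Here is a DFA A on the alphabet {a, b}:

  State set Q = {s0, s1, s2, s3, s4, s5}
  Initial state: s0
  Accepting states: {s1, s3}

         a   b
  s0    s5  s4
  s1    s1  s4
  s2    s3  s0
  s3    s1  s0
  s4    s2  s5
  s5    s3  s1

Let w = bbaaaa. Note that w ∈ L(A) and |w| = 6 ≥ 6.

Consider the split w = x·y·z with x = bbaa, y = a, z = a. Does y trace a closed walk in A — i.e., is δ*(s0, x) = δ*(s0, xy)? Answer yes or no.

Run of A on the first 5 characters of w = b b a a a:
  step 0: s0  (start)
  step 1: s4  (read b: s0→s4)
  step 2: s5  (read b: s4→s5)
  step 3: s3  (read a: s5→s3)
  step 4: s1  (read a: s3→s1)
  step 5: s1  (read a: s1→s1)

After x (step 4): s1. After xy (step 5): s1.
They match, so y = a drives A around a cycle from s1 back to itself; pumping y any number of times keeps A in s1 before reading z, and xyⁱz ∈ L(A) for every i ≥ 0.

yes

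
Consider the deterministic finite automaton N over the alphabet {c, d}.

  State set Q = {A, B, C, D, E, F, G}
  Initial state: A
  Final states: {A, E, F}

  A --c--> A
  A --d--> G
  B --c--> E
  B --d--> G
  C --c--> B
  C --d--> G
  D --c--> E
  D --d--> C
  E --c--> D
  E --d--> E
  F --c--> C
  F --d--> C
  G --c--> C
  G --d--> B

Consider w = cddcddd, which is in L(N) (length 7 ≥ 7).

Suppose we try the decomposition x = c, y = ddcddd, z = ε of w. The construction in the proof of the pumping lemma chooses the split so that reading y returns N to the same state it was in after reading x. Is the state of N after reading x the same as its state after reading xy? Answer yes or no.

no

State sequence: A -c-> A -d-> G -d-> B -c-> E -d-> E -d-> E -d-> E

After x (step 1): A. After xy (step 7): E.
They differ (A ≠ E), so y is not a cycle from the state after x; this split is not the one the pumping-lemma construction produces, and pumping y need not keep the string in L(N).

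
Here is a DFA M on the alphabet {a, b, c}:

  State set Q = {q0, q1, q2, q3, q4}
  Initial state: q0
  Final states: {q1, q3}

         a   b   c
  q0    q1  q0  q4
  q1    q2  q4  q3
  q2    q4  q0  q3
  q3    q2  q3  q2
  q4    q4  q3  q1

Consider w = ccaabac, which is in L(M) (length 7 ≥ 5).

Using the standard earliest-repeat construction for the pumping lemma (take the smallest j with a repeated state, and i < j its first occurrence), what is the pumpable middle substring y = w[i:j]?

caa

Run of M on w = c c a a b a c:
  step 0: q0  (start)
  step 1: q4  (read c: q0→q4)
  step 2: q1  (read c: q4→q1)
  step 3: q2  (read a: q1→q2)
  step 4: q4  (read a: q2→q4)   ← first repeat (q4 seen earlier)
  step 5: q3  (read b: q4→q3)
  step 6: q2  (read a: q3→q2)
  step 7: q3  (read c: q2→q3)

So i = 1, j = 4, giving x = w[0:1] = c, y = w[1:4] = caa, z = w[4:7] = bac.
Check: |xy| = 4 ≤ 5 and |y| = 3 ≥ 1. Reading y takes M from q4 back to q4, so every xyⁱz is accepted.
With |Q| = 5, pigeonhole forces a state repeat no later than step 5; the substring read between the first and second visits to that state can be pumped.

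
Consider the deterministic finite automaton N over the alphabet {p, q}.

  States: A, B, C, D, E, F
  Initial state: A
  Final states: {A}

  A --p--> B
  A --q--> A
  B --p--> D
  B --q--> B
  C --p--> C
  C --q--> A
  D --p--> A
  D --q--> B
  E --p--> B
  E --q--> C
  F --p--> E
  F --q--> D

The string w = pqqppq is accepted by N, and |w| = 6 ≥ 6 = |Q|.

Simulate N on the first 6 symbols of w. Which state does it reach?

A

State sequence: A -p-> B -q-> B -q-> B -p-> D -p-> A -q-> A

After reading 6 characters, N is in state A.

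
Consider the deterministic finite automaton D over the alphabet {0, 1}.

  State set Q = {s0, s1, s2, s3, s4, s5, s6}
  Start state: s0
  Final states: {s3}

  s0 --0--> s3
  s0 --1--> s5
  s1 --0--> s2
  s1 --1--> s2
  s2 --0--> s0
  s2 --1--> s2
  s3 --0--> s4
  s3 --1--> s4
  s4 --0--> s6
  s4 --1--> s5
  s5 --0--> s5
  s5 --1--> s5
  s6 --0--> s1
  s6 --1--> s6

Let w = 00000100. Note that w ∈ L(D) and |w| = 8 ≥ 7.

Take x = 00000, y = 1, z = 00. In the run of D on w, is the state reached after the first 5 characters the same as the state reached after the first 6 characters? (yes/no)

State sequence: s0 -0-> s3 -0-> s4 -0-> s6 -0-> s1 -0-> s2 -1-> s2

After x (step 5): s2. After xy (step 6): s2.
They match, so y = 1 drives D around a cycle from s2 back to itself; pumping y any number of times keeps D in s2 before reading z, and xyⁱz ∈ L(D) for every i ≥ 0.

yes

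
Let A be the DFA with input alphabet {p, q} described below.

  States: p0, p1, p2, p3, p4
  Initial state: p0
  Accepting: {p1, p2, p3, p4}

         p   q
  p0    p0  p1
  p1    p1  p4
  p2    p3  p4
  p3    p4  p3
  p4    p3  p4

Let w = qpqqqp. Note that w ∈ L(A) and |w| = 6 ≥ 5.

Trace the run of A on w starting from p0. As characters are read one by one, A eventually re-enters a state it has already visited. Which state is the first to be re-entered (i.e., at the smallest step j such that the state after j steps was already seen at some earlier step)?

p1

Run of A on w = q p q q q p:
  step 0: p0  (start)
  step 1: p1  (read q: p0→p1)
  step 2: p1  (read p: p1→p1)   ← first repeat (p1 seen earlier)
  step 3: p4  (read q: p1→p4)
  step 4: p4  (read q: p4→p4)
  step 5: p4  (read q: p4→p4)
  step 6: p3  (read p: p4→p3)

The earliest repeat is at step j = 2: A is in p1, which it already visited at step i = 1.
Pumping length from the standard proof: p = 5 (the number of states). The repeated state found above gives |xy| = j ≤ 5 and |y| = j − i ≥ 1.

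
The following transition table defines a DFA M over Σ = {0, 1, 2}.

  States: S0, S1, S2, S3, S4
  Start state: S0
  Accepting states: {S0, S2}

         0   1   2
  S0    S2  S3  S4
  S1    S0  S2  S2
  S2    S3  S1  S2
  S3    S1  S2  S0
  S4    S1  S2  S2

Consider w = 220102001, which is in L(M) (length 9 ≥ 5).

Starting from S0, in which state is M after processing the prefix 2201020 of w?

Run of M on the first 7 characters of w = 2 2 0 1 0 2 0:
  step 0: S0  (start)
  step 1: S4  (read 2: S0→S4)
  step 2: S2  (read 2: S4→S2)
  step 3: S3  (read 0: S2→S3)
  step 4: S2  (read 1: S3→S2)
  step 5: S3  (read 0: S2→S3)
  step 6: S0  (read 2: S3→S0)
  step 7: S2  (read 0: S0→S2)

After reading 7 characters, M is in state S2.

S2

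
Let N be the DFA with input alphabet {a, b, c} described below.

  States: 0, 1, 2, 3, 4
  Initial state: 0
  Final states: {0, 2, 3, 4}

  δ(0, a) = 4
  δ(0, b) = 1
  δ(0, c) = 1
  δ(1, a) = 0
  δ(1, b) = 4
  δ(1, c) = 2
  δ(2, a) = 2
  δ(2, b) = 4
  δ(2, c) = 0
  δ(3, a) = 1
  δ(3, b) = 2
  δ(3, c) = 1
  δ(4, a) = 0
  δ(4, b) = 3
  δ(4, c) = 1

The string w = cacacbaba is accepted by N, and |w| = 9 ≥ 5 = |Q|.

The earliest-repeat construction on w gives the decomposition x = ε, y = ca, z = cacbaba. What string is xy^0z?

xy⁰z = xz = ε·cacbaba = cacbaba.
Reading y = ca takes N from 0 back to 0, so after x the machine is still in 0, and z then leads to the accepting state 0. Hence cacbaba ∈ L(N).

cacbaba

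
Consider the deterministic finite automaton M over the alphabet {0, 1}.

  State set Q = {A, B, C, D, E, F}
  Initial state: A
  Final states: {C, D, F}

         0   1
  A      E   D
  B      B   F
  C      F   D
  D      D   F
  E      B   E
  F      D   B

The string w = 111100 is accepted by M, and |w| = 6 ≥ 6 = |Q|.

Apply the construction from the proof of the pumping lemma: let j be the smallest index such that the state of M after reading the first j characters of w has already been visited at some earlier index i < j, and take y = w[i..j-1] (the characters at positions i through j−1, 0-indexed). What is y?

State sequence: A -1-> D -1-> F -1-> B -1-> F -0-> D -0-> D
First repeat at step 4: F was already visited.

So i = 2, j = 4, giving x = w[0:2] = 11, y = w[2:4] = 11, z = w[4:6] = 00.
Check: |xy| = 4 ≤ 6 and |y| = 2 ≥ 1. Reading y takes M from F back to F, so every xyⁱz is accepted.
Since M has 6 states, any run of length ≥ 6 visits 6+1 states, so by pigeonhole some state repeats within the first 6 steps — that repeat gives the pumpable loop.

11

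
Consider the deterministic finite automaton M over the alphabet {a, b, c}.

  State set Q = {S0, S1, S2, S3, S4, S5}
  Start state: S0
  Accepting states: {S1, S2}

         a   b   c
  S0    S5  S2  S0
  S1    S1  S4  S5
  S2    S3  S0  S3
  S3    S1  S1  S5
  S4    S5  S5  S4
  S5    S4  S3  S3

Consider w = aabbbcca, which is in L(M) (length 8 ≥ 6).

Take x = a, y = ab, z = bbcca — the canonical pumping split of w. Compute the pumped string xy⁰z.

xy⁰z = xz = a·bbcca = abbcca.
Reading y = ab takes M from S5 back to S5, so after x the machine is still in S5, and z then leads to the accepting state S1. Hence abbcca ∈ L(M).

abbcca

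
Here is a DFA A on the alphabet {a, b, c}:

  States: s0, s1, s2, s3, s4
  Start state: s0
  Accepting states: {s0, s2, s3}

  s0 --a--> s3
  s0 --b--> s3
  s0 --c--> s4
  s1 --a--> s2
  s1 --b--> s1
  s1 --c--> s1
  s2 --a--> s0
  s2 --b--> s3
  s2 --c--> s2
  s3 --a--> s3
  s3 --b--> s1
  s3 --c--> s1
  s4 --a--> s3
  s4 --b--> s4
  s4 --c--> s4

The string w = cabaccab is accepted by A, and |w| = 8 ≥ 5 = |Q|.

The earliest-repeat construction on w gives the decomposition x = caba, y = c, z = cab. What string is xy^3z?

xy^3z = caba·c·c·c·cab = cabaccccab.
Reading y = c takes A from s2 back to s2, so after x·y·y·y the machine is still in s2, and z then leads to the accepting state s3. Hence cabaccccab ∈ L(A).

cabaccccab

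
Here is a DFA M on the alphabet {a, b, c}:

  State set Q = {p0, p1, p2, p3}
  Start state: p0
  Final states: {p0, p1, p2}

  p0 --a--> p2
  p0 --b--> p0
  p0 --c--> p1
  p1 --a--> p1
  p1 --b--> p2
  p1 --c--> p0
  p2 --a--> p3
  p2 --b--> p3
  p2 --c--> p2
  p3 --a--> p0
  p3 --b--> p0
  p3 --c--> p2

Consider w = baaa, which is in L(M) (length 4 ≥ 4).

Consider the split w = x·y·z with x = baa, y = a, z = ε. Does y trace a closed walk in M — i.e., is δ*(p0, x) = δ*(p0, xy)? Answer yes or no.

Run of M on the first 4 characters of w = b a a a:
  step 0: p0  (start)
  step 1: p0  (read b: p0→p0)
  step 2: p2  (read a: p0→p2)
  step 3: p3  (read a: p2→p3)
  step 4: p0  (read a: p3→p0)

After x (step 3): p3. After xy (step 4): p0.
They differ (p3 ≠ p0), so y is not a cycle from the state after x; this split is not the one the pumping-lemma construction produces, and pumping y need not keep the string in L(M).

no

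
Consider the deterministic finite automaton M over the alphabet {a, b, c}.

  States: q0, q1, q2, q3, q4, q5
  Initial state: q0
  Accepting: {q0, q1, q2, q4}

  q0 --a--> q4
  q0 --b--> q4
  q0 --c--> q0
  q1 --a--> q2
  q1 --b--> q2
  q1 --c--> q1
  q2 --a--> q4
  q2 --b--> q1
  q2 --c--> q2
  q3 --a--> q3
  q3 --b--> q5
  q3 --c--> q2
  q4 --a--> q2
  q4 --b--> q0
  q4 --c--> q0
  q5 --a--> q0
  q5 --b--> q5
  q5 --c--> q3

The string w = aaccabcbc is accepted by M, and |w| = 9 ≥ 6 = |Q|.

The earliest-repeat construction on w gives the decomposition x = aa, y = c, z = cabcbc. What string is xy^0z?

xy⁰z = xz = aa·cabcbc = aacabcbc.
Reading y = c takes M from q2 back to q2, so after x the machine is still in q2, and z then leads to the accepting state q0. Hence aacabcbc ∈ L(M).

aacabcbc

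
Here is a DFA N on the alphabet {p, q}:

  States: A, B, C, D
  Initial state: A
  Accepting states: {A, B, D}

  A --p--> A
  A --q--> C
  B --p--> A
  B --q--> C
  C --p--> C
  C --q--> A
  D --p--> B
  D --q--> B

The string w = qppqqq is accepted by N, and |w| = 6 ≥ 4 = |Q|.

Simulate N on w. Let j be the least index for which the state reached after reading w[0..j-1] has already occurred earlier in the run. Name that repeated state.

State sequence: A -q-> C -p-> C -p-> C -q-> A -q-> C -q-> A
First repeat at step 2: C was already visited.

The earliest repeat is at step j = 2: N is in C, which it already visited at step i = 1.

C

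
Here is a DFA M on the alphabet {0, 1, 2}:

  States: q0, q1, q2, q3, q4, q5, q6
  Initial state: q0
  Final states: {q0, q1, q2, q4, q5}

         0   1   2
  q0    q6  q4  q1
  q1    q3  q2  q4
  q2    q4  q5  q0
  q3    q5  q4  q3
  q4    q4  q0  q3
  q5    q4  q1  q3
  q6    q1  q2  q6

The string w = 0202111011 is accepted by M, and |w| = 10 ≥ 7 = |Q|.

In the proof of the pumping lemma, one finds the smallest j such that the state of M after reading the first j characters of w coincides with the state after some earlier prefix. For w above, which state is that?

q6

Run of M on w = 0 2 0 2 1 1 1 0 1 1:
  step 0: q0  (start)
  step 1: q6  (read 0: q0→q6)
  step 2: q6  (read 2: q6→q6)   ← first repeat (q6 seen earlier)
  step 3: q1  (read 0: q6→q1)
  step 4: q4  (read 2: q1→q4)
  step 5: q0  (read 1: q4→q0)
  step 6: q4  (read 1: q0→q4)
  step 7: q0  (read 1: q4→q0)
  step 8: q6  (read 0: q0→q6)
  step 9: q2  (read 1: q6→q2)
  step 10: q5  (read 1: q2→q5)

The earliest repeat is at step j = 2: M is in q6, which it already visited at step i = 1.
The DFA has 7 states, so the proof of the pumping lemma guarantees a repeated state among the first 7+1 visited; the segment between the two visits is the pumpable y.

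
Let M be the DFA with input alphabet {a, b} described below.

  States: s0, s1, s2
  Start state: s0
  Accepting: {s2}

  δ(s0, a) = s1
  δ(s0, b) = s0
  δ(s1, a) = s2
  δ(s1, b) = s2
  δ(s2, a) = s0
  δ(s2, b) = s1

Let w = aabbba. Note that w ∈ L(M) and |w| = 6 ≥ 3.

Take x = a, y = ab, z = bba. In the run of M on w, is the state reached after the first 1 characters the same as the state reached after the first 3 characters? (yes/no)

State sequence: s0 -a-> s1 -a-> s2 -b-> s1

After x (step 1): s1. After xy (step 3): s1.
They match, so y = ab drives M around a cycle from s1 back to itself; pumping y any number of times keeps M in s1 before reading z, and xyⁱz ∈ L(M) for every i ≥ 0.

yes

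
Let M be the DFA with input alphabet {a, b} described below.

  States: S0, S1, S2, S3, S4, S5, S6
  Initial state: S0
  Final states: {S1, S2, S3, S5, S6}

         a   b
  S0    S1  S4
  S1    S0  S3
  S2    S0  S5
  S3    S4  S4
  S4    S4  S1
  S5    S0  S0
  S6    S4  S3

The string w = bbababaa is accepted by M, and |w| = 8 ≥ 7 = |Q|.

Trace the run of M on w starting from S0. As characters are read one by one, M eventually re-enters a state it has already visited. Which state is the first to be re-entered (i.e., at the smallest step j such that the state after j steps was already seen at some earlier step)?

S0

Run of M on w = b b a b a b a a:
  step 0: S0  (start)
  step 1: S4  (read b: S0→S4)
  step 2: S1  (read b: S4→S1)
  step 3: S0  (read a: S1→S0)   ← first repeat (S0 seen earlier)
  step 4: S4  (read b: S0→S4)
  step 5: S4  (read a: S4→S4)
  step 6: S1  (read b: S4→S1)
  step 7: S0  (read a: S1→S0)
  step 8: S1  (read a: S0→S1)

The earliest repeat is at step j = 3: M is in S0, which it already visited at step i = 0.
The DFA has 7 states, so the proof of the pumping lemma guarantees a repeated state among the first 7+1 visited; the segment between the two visits is the pumpable y.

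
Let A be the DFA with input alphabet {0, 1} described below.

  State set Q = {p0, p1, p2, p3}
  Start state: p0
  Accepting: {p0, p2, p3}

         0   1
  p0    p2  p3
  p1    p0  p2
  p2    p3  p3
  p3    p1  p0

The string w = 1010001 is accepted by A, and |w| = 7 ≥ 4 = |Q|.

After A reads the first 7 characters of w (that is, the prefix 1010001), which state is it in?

p3

Run of A on the first 7 characters of w = 1 0 1 0 0 0 1:
  step 0: p0  (start)
  step 1: p3  (read 1: p0→p3)
  step 2: p1  (read 0: p3→p1)
  step 3: p2  (read 1: p1→p2)
  step 4: p3  (read 0: p2→p3)
  step 5: p1  (read 0: p3→p1)
  step 6: p0  (read 0: p1→p0)
  step 7: p3  (read 1: p0→p3)

After reading 7 characters, A is in state p3.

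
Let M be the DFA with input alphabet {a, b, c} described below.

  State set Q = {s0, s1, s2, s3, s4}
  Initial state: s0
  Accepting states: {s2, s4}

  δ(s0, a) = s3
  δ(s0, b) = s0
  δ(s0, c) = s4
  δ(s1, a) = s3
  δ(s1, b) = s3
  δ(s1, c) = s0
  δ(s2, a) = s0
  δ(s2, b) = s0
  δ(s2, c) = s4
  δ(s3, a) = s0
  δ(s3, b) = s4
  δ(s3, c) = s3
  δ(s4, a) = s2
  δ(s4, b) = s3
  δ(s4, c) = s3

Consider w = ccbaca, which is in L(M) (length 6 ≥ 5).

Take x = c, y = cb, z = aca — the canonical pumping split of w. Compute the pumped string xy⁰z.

xy⁰z = xz = c·aca = caca.
Reading y = cb takes M from s4 back to s4, so after x the machine is still in s4, and z then leads to the accepting state s2. Hence caca ∈ L(M).

caca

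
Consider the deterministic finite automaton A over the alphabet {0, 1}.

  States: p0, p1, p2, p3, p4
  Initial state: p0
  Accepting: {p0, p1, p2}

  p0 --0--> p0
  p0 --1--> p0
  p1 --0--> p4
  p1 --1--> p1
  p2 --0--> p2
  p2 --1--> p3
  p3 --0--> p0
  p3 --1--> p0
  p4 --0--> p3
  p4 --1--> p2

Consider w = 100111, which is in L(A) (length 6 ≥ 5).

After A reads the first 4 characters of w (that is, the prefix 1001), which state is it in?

State sequence: p0 -1-> p0 -0-> p0 -0-> p0 -1-> p0

After reading 4 characters, A is in state p0.

p0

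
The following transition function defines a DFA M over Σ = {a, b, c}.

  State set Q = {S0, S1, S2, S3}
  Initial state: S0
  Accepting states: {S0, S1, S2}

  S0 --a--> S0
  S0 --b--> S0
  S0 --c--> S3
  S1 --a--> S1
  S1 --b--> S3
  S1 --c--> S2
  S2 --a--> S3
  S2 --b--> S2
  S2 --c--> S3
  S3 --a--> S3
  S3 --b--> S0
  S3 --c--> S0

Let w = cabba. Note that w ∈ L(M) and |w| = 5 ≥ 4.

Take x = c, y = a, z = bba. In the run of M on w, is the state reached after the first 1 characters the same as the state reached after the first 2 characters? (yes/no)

yes

Run of M on the first 2 characters of w = c a:
  step 0: S0  (start)
  step 1: S3  (read c: S0→S3)
  step 2: S3  (read a: S3→S3)

After x (step 1): S3. After xy (step 2): S3.
They match, so y = a drives M around a cycle from S3 back to itself; pumping y any number of times keeps M in S3 before reading z, and xyⁱz ∈ L(M) for every i ≥ 0.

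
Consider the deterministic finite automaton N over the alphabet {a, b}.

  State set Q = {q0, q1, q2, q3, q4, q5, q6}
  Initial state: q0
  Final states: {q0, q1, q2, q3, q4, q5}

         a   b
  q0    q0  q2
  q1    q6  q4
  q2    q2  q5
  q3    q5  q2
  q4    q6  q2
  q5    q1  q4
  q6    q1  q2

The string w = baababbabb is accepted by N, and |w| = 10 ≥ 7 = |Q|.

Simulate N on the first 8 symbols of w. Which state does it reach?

State sequence: q0 -b-> q2 -a-> q2 -a-> q2 -b-> q5 -a-> q1 -b-> q4 -b-> q2 -a-> q2

After reading 8 characters, N is in state q2.
(This kind of state-tracing is the core of the pumping-lemma construction: with 7 states, pigeonhole forces a repeat within the first 7 steps.)

q2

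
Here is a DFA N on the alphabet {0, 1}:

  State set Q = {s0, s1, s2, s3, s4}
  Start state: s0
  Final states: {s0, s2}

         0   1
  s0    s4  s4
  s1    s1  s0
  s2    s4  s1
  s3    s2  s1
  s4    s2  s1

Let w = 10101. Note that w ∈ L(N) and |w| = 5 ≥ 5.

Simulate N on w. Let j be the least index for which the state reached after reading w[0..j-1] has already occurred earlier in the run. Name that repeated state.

s1

Run of N on w = 1 0 1 0 1:
  step 0: s0  (start)
  step 1: s4  (read 1: s0→s4)
  step 2: s2  (read 0: s4→s2)
  step 3: s1  (read 1: s2→s1)
  step 4: s1  (read 0: s1→s1)   ← first repeat (s1 seen earlier)
  step 5: s0  (read 1: s1→s0)

The earliest repeat is at step j = 4: N is in s1, which it already visited at step i = 3.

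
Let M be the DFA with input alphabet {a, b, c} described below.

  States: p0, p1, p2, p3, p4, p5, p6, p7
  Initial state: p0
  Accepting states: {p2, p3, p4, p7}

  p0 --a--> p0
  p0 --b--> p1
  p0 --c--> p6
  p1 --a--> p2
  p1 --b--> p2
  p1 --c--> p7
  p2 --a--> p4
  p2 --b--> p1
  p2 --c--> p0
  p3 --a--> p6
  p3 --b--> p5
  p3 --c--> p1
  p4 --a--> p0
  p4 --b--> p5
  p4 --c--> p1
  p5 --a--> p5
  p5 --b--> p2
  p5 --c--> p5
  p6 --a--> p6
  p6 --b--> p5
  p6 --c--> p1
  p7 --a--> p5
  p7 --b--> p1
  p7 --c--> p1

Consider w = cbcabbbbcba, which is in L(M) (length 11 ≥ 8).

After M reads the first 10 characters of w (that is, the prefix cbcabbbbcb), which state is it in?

p1

State sequence: p0 -c-> p6 -b-> p5 -c-> p5 -a-> p5 -b-> p2 -b-> p1 -b-> p2 -b-> p1 -c-> p7 -b-> p1

After reading 10 characters, M is in state p1.
(This kind of state-tracing is the core of the pumping-lemma construction: with 8 states, pigeonhole forces a repeat within the first 8 steps.)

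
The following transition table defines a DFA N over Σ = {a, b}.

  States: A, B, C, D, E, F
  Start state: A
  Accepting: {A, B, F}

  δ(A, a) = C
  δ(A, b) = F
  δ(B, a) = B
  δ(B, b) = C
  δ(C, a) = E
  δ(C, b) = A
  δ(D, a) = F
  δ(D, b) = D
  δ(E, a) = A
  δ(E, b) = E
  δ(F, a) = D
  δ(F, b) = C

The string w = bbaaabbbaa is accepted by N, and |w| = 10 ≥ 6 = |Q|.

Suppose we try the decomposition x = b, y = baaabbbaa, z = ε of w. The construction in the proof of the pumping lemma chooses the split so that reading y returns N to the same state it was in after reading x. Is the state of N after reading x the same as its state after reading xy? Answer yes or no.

no

State sequence: A -b-> F -b-> C -a-> E -a-> A -a-> C -b-> A -b-> F -b-> C -a-> E -a-> A

After x (step 1): F. After xy (step 10): A.
They differ (F ≠ A), so y is not a cycle from the state after x; this split is not the one the pumping-lemma construction produces, and pumping y need not keep the string in L(N).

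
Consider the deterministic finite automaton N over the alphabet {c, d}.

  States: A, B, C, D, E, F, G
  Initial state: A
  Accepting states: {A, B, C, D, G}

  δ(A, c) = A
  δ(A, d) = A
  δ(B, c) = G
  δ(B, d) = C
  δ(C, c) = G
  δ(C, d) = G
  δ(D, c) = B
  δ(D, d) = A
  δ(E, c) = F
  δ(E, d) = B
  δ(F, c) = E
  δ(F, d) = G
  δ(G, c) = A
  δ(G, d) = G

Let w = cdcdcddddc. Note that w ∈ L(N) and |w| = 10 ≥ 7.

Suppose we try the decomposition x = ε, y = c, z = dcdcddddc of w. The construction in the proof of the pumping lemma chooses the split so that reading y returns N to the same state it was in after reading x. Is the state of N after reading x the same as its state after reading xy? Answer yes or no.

yes

State sequence: A -c-> A

After x (step 0): A. After xy (step 1): A.
They match, so y = c drives N around a cycle from A back to itself; pumping y any number of times keeps N in A before reading z, and xyⁱz ∈ L(N) for every i ≥ 0.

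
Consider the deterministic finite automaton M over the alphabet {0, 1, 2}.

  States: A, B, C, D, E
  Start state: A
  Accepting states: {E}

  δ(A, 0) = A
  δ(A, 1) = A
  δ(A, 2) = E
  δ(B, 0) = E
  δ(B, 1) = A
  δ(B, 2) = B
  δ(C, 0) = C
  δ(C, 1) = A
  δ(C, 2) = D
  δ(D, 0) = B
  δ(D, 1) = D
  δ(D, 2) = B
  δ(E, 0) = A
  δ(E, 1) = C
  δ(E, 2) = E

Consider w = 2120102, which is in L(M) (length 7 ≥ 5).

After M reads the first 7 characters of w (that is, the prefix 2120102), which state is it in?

State sequence: A -2-> E -1-> C -2-> D -0-> B -1-> A -0-> A -2-> E

After reading 7 characters, M is in state E.
(This kind of state-tracing is the core of the pumping-lemma construction: with 5 states, pigeonhole forces a repeat within the first 5 steps.)

E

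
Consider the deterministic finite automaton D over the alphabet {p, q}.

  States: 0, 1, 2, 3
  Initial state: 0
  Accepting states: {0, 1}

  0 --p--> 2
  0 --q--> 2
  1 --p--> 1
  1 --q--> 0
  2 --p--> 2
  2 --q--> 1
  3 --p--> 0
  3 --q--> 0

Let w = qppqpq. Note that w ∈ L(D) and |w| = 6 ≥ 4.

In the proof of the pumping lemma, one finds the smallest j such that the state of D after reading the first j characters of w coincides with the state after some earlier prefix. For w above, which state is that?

State sequence: 0 -q-> 2 -p-> 2 -p-> 2 -q-> 1 -p-> 1 -q-> 0
First repeat at step 2: 2 was already visited.

The earliest repeat is at step j = 2: D is in 2, which it already visited at step i = 1.
The DFA has 4 states, so the proof of the pumping lemma guarantees a repeated state among the first 4+1 visited; the segment between the two visits is the pumpable y.

2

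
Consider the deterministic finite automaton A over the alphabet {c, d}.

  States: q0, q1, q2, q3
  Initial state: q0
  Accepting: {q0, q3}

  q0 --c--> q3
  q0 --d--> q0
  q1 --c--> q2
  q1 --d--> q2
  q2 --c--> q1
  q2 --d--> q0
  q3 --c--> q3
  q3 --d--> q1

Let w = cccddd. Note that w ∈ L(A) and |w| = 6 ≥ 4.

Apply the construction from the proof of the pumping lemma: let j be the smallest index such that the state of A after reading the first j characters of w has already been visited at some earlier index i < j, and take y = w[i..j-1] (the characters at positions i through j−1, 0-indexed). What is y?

c

Run of A on w = c c c d d d:
  step 0: q0  (start)
  step 1: q3  (read c: q0→q3)
  step 2: q3  (read c: q3→q3)   ← first repeat (q3 seen earlier)
  step 3: q3  (read c: q3→q3)
  step 4: q1  (read d: q3→q1)
  step 5: q2  (read d: q1→q2)
  step 6: q0  (read d: q2→q0)

So i = 1, j = 2, giving x = w[0:1] = c, y = w[1:2] = c, z = w[2:6] = cddd.
Check: |xy| = 2 ≤ 4 and |y| = 1 ≥ 1. Reading y takes A from q3 back to q3, so every xyⁱz is accepted.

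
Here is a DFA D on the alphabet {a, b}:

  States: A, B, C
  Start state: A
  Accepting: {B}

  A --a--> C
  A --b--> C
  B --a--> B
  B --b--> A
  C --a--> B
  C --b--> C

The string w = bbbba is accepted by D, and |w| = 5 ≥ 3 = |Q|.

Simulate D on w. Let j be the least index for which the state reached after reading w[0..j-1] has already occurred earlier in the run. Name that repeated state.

Run of D on w = b b b b a:
  step 0: A  (start)
  step 1: C  (read b: A→C)
  step 2: C  (read b: C→C)   ← first repeat (C seen earlier)
  step 3: C  (read b: C→C)
  step 4: C  (read b: C→C)
  step 5: B  (read a: C→B)

The earliest repeat is at step j = 2: D is in C, which it already visited at step i = 1.

C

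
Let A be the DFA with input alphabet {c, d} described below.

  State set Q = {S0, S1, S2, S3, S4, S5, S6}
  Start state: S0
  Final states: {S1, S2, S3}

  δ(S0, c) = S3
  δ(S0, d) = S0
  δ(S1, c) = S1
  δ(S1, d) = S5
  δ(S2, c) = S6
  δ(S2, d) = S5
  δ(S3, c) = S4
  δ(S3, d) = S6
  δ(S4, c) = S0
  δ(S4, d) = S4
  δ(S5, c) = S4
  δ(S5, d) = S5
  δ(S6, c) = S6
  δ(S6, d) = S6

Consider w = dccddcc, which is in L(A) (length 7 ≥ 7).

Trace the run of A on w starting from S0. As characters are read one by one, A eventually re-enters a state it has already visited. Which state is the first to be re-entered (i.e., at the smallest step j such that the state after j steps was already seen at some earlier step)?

Run of A on w = d c c d d c c:
  step 0: S0  (start)
  step 1: S0  (read d: S0→S0)   ← first repeat (S0 seen earlier)
  step 2: S3  (read c: S0→S3)
  step 3: S4  (read c: S3→S4)
  step 4: S4  (read d: S4→S4)
  step 5: S4  (read d: S4→S4)
  step 6: S0  (read c: S4→S0)
  step 7: S3  (read c: S0→S3)

The earliest repeat is at step j = 1: A is in S0, which it already visited at step i = 0.
Since A has 7 states, any run of length ≥ 7 visits 7+1 states, so by pigeonhole some state repeats within the first 7 steps — that repeat gives the pumpable loop.

S0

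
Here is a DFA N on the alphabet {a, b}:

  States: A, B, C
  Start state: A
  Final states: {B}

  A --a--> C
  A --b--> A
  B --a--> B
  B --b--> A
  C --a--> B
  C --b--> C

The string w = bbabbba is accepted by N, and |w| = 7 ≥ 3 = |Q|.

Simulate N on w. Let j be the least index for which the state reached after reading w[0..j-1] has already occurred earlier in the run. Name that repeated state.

Run of N on w = b b a b b b a:
  step 0: A  (start)
  step 1: A  (read b: A→A)   ← first repeat (A seen earlier)
  step 2: A  (read b: A→A)
  step 3: C  (read a: A→C)
  step 4: C  (read b: C→C)
  step 5: C  (read b: C→C)
  step 6: C  (read b: C→C)
  step 7: B  (read a: C→B)

The earliest repeat is at step j = 1: N is in A, which it already visited at step i = 0.
The DFA has 3 states, so the proof of the pumping lemma guarantees a repeated state among the first 3+1 visited; the segment between the two visits is the pumpable y.

A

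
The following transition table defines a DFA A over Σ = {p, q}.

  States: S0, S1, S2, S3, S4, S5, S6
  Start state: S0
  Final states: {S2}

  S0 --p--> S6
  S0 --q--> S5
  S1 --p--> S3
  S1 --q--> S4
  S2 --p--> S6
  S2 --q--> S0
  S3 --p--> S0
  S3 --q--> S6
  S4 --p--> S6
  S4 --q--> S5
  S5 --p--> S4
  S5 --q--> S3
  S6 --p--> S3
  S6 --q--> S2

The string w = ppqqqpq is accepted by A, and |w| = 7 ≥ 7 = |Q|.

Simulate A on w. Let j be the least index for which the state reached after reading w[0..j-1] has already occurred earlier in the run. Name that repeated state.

State sequence: S0 -p-> S6 -p-> S3 -q-> S6 -q-> S2 -q-> S0 -p-> S6 -q-> S2
First repeat at step 3: S6 was already visited.

The earliest repeat is at step j = 3: A is in S6, which it already visited at step i = 1.
With |Q| = 7, pigeonhole forces a state repeat no later than step 7; the substring read between the first and second visits to that state can be pumped.

S6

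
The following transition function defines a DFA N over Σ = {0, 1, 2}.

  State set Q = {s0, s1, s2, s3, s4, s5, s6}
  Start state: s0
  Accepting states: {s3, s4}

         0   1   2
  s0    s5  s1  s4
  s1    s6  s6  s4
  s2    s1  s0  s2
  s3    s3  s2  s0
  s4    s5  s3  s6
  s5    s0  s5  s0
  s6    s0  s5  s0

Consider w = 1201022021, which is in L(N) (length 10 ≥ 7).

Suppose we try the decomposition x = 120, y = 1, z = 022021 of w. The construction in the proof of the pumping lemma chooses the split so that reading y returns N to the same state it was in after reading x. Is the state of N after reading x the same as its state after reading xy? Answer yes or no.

Run of N on the first 4 characters of w = 1 2 0 1:
  step 0: s0  (start)
  step 1: s1  (read 1: s0→s1)
  step 2: s4  (read 2: s1→s4)
  step 3: s5  (read 0: s4→s5)
  step 4: s5  (read 1: s5→s5)

After x (step 3): s5. After xy (step 4): s5.
They match, so y = 1 drives N around a cycle from s5 back to itself; pumping y any number of times keeps N in s5 before reading z, and xyⁱz ∈ L(N) for every i ≥ 0.

yes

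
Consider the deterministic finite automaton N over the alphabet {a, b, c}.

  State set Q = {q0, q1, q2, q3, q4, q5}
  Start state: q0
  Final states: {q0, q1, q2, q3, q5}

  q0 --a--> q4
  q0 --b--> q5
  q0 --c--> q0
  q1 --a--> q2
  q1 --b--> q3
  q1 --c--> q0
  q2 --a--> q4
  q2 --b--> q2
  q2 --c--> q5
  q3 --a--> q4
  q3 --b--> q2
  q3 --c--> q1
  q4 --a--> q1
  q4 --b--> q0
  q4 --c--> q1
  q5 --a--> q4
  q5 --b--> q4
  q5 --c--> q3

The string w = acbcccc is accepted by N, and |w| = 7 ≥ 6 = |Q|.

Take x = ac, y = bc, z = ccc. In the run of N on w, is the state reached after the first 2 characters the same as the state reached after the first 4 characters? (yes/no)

yes

Run of N on the first 4 characters of w = a c b c:
  step 0: q0  (start)
  step 1: q4  (read a: q0→q4)
  step 2: q1  (read c: q4→q1)
  step 3: q3  (read b: q1→q3)
  step 4: q1  (read c: q3→q1)

After x (step 2): q1. After xy (step 4): q1.
They match, so y = bc drives N around a cycle from q1 back to itself; pumping y any number of times keeps N in q1 before reading z, and xyⁱz ∈ L(N) for every i ≥ 0.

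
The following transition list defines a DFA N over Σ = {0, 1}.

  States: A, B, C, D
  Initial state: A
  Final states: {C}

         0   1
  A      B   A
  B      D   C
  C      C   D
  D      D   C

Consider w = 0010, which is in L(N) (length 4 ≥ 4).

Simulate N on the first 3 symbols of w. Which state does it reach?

C

State sequence: A -0-> B -0-> D -1-> C

After reading 3 characters, N is in state C.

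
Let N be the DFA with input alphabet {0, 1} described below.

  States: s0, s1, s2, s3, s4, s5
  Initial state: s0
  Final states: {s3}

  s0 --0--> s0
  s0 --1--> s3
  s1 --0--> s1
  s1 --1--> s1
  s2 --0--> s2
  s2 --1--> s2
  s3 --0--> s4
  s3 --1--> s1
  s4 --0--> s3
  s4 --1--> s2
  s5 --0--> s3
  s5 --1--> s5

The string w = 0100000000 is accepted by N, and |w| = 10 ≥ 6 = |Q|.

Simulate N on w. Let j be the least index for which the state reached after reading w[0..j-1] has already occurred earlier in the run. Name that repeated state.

s0

Run of N on w = 0 1 0 0 0 0 0 0 0 0:
  step 0: s0  (start)
  step 1: s0  (read 0: s0→s0)   ← first repeat (s0 seen earlier)
  step 2: s3  (read 1: s0→s3)
  step 3: s4  (read 0: s3→s4)
  step 4: s3  (read 0: s4→s3)
  step 5: s4  (read 0: s3→s4)
  step 6: s3  (read 0: s4→s3)
  step 7: s4  (read 0: s3→s4)
  step 8: s3  (read 0: s4→s3)
  step 9: s4  (read 0: s3→s4)
  step 10: s3  (read 0: s4→s3)

The earliest repeat is at step j = 1: N is in s0, which it already visited at step i = 0.
With |Q| = 6, pigeonhole forces a state repeat no later than step 6; the substring read between the first and second visits to that state can be pumped.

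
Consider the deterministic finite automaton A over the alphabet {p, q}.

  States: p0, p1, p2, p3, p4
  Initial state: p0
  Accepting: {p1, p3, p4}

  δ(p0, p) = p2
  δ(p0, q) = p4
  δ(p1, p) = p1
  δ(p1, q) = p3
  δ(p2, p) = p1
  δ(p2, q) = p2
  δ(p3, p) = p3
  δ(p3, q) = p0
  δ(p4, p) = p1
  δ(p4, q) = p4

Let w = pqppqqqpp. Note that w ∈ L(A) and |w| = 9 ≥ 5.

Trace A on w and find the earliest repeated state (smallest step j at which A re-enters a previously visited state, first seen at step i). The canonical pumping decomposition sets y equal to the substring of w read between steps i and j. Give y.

State sequence: p0 -p-> p2 -q-> p2 -p-> p1 -p-> p1 -q-> p3 -q-> p0 -q-> p4 -p-> p1 -p-> p1
First repeat at step 2: p2 was already visited.

So i = 1, j = 2, giving x = w[0:1] = p, y = w[1:2] = q, z = w[2:9] = ppqqqpp.
Check: |xy| = 2 ≤ 5 and |y| = 1 ≥ 1. Reading y takes A from p2 back to p2, so every xyⁱz is accepted.

q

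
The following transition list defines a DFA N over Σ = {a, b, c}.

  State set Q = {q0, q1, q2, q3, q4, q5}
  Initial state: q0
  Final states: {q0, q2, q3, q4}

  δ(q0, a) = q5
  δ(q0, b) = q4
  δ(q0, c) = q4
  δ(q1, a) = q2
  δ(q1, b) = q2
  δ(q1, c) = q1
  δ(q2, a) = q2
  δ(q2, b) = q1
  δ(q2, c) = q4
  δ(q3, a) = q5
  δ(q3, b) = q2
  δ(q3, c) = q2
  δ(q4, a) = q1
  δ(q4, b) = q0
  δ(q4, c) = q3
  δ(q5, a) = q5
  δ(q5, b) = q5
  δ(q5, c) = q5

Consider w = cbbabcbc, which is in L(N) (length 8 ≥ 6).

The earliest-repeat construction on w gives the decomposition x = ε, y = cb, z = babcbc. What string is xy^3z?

cbcbcbbabcbc

xy^3z = ε·cb·cb·cb·babcbc = cbcbcbbabcbc.
Reading y = cb takes N from q0 back to q0, so after x·y·y·y the machine is still in q0, and z then leads to the accepting state q4. Hence cbcbcbbabcbc ∈ L(N).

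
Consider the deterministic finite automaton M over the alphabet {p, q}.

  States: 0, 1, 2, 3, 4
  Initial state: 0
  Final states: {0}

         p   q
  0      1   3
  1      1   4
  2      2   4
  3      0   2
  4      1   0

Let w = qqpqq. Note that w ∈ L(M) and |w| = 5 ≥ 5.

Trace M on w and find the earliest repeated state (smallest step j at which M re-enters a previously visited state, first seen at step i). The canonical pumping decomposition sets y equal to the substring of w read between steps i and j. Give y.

State sequence: 0 -q-> 3 -q-> 2 -p-> 2 -q-> 4 -q-> 0
First repeat at step 3: 2 was already visited.

So i = 2, j = 3, giving x = w[0:2] = qq, y = w[2:3] = p, z = w[3:5] = qq.
Check: |xy| = 3 ≤ 5 and |y| = 1 ≥ 1. Reading y takes M from 2 back to 2, so every xyⁱz is accepted.

p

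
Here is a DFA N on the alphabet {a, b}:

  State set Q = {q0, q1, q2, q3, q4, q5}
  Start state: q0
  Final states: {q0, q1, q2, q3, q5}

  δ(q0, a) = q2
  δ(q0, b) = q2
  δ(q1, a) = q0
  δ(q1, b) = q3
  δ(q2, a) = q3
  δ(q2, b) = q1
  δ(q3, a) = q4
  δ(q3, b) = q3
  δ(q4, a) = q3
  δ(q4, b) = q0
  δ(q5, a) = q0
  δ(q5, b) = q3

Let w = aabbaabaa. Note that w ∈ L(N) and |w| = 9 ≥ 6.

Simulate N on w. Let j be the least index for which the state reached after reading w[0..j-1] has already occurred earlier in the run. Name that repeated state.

State sequence: q0 -a-> q2 -a-> q3 -b-> q3 -b-> q3 -a-> q4 -a-> q3 -b-> q3 -a-> q4 -a-> q3
First repeat at step 3: q3 was already visited.

The earliest repeat is at step j = 3: N is in q3, which it already visited at step i = 2.
The DFA has 6 states, so the proof of the pumping lemma guarantees a repeated state among the first 6+1 visited; the segment between the two visits is the pumpable y.

q3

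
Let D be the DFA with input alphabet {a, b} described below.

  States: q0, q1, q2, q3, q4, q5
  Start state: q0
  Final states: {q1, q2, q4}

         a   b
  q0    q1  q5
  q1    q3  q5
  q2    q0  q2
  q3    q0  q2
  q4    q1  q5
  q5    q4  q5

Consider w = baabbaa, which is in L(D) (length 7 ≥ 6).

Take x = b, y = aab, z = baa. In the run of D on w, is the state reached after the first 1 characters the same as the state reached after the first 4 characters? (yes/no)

yes

State sequence: q0 -b-> q5 -a-> q4 -a-> q1 -b-> q5

After x (step 1): q5. After xy (step 4): q5.
They match, so y = aab drives D around a cycle from q5 back to itself; pumping y any number of times keeps D in q5 before reading z, and xyⁱz ∈ L(D) for every i ≥ 0.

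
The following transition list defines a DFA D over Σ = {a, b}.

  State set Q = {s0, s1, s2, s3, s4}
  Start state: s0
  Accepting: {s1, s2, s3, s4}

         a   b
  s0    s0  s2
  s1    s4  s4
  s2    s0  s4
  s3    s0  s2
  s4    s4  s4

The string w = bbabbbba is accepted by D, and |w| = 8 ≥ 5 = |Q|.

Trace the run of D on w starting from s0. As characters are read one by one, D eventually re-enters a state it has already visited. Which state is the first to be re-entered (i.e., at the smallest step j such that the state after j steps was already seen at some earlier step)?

State sequence: s0 -b-> s2 -b-> s4 -a-> s4 -b-> s4 -b-> s4 -b-> s4 -b-> s4 -a-> s4
First repeat at step 3: s4 was already visited.

The earliest repeat is at step j = 3: D is in s4, which it already visited at step i = 2.

s4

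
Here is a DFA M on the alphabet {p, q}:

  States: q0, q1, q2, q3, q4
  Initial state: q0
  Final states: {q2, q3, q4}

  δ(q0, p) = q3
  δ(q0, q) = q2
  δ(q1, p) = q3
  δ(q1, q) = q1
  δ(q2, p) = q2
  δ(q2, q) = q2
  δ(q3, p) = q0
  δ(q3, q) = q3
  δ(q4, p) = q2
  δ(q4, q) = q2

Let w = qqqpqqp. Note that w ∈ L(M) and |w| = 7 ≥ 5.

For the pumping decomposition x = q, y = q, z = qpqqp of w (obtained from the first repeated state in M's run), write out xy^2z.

xy^2z = q·q·q·qpqqp = qqqqpqqp.
Reading y = q takes M from q2 back to q2, so after x·y·y the machine is still in q2, and z then leads to the accepting state q2. Hence qqqqpqqp ∈ L(M).

qqqqpqqp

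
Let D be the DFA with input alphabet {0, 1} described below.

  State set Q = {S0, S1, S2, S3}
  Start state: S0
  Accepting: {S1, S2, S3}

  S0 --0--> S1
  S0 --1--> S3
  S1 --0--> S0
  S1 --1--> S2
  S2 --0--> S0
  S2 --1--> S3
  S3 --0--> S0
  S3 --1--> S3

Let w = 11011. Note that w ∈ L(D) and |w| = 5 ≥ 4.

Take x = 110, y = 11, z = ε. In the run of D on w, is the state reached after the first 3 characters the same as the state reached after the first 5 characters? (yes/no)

Run of D on the first 5 characters of w = 1 1 0 1 1:
  step 0: S0  (start)
  step 1: S3  (read 1: S0→S3)
  step 2: S3  (read 1: S3→S3)
  step 3: S0  (read 0: S3→S0)
  step 4: S3  (read 1: S0→S3)
  step 5: S3  (read 1: S3→S3)

After x (step 3): S0. After xy (step 5): S3.
They differ (S0 ≠ S3), so y is not a cycle from the state after x; this split is not the one the pumping-lemma construction produces, and pumping y need not keep the string in L(D).

no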